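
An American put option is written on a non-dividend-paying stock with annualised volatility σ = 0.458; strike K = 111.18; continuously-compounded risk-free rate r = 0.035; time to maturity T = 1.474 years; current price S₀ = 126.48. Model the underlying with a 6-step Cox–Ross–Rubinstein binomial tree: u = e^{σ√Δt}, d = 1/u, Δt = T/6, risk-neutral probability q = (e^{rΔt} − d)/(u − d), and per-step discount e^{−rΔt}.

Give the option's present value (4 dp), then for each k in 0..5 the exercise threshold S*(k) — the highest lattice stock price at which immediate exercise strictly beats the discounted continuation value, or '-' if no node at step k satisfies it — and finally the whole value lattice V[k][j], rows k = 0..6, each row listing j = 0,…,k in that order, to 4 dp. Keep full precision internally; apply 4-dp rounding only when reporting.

Δt=0.24567  u=1.25484  d=0.79692  q=0.46235  discount=0.99144
step 6 (expiry): payoffs max(K−S,0) = 78.7837 60.1682 30.8558 0.0000 0.0000 0.0000 0.0000
step 5: (k=5,j=0): S=40.6521, (K−S)⁺=70.5279, hold=69.5760 ⇒ V=70.5279 exercise | (k=5,j=1): S=64.0116, (K−S)⁺=47.1684, hold=46.2165 ⇒ V=47.1684 exercise | (k=5,j=2): S=100.7939, (K−S)⁺=10.3861, hold=16.4476 ⇒ V=16.4476 continue | (k=5,j=3): S=158.7119, (K−S)⁺=0.0000, hold=0.0000 ⇒ V=0.0000 continue | (k=5,j=4): S=249.9108, (K−S)⁺=0.0000, hold=0.0000 ⇒ V=0.0000 continue | (k=5,j=5): S=393.5143, (K−S)⁺=0.0000, hold=0.0000 ⇒ V=0.0000 continue  boundary S*=64.0116
step 4: (k=4,j=0): S=51.0118, (K−S)⁺=60.1682, hold=59.2163 ⇒ V=60.1682 exercise | (k=4,j=1): S=80.3242, (K−S)⁺=30.8558, hold=32.6825 ⇒ V=32.6825 continue | (k=4,j=2): S=126.4800, (K−S)⁺=0.0000, hold=8.7674 ⇒ V=8.7674 continue | (k=4,j=3): S=199.1578, (K−S)⁺=0.0000, hold=0.0000 ⇒ V=0.0000 continue | (k=4,j=4): S=313.5977, (K−S)⁺=0.0000, hold=0.0000 ⇒ V=0.0000 continue  boundary S*=51.0118
step 3: (k=3,j=0): S=64.0116, (K−S)⁺=47.1684, hold=47.0539 ⇒ V=47.1684 exercise | (k=3,j=1): S=100.7939, (K−S)⁺=10.3861, hold=21.4402 ⇒ V=21.4402 continue | (k=3,j=2): S=158.7119, (K−S)⁺=0.0000, hold=4.6734 ⇒ V=4.6734 continue | (k=3,j=3): S=249.9108, (K−S)⁺=0.0000, hold=0.0000 ⇒ V=0.0000 continue  boundary S*=64.0116
step 2: (k=2,j=0): S=80.3242, (K−S)⁺=30.8558, hold=34.9710 ⇒ V=34.9710 continue | (k=2,j=1): S=126.4800, (K−S)⁺=0.0000, hold=13.5709 ⇒ V=13.5709 continue | (k=2,j=2): S=199.1578, (K−S)⁺=0.0000, hold=2.4912 ⇒ V=2.4912 continue  boundary S*=-
step 1: (k=1,j=0): S=100.7939, (K−S)⁺=10.3861, hold=24.8620 ⇒ V=24.8620 continue | (k=1,j=1): S=158.7119, (K−S)⁺=0.0000, hold=8.3759 ⇒ V=8.3759 continue  boundary S*=-
step 0: (k=0,j=0): S=126.4800, (K−S)⁺=0.0000, hold=17.0921 ⇒ V=17.0921 continue  boundary S*=-

price = 17.0921
boundary = - - - 64.0116 51.0118 64.0116
tree:
17.0921
24.8620 8.3759
34.9710 13.5709 2.4912
47.1684 21.4402 4.6734 0.0000
60.1682 32.6825 8.7674 0.0000 0.0000
70.5279 47.1684 16.4476 0.0000 0.0000 0.0000
78.7837 60.1682 30.8558 0.0000 0.0000 0.0000 0.0000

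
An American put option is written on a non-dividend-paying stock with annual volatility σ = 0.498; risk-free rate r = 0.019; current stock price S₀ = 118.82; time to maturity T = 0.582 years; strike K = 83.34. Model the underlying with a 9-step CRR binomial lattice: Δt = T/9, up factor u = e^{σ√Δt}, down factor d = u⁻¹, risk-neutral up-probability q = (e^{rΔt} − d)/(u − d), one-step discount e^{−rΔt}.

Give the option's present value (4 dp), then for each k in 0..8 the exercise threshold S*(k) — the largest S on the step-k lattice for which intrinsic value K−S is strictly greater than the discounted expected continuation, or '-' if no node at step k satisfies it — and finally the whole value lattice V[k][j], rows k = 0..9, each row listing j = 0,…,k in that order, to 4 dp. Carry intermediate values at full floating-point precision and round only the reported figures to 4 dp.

price = 3.2365
boundary = - - - - - - 55.5771 63.0805 71.5969
tree:
3.2365
4.9452 1.3427
7.4084 2.2161 0.3740
10.8388 3.6091 0.6713 0.0441
15.4077 5.7810 1.2007 0.0837 0.0000
21.1404 9.0662 2.1392 0.1591 0.0000 0.0000
27.7629 13.8234 3.7941 0.3025 0.0000 0.0000 0.0000
34.3737 20.2595 6.6949 0.5749 0.0000 0.0000 0.0000 0.0000
40.1982 27.7629 11.7431 1.0928 0.0000 0.0000 0.0000 0.0000 0.0000
45.3299 34.3737 20.2595 2.0770 0.0000 0.0000 0.0000 0.0000 0.0000 0.0000

params: Δt=0.06467 u=1.13501 d=0.88105 q=0.47322 e^(-rΔt)=0.99877
t_9 payoffs: 45.3299 34.3737 20.2595 2.0770 0.0000 0.0000 0.0000 0.0000 0.0000 0.0000
t_8: node(8,0) S=43.1418 payoff=40.1982 vs cont=40.0958 → 40.1982 [stop]  node(8,1) S=55.5771 payoff=27.7629 vs cont=27.6605 → 27.7629 [stop]  node(8,2) S=71.5969 payoff=11.7431 vs cont=11.6408 → 11.7431 [stop]  node(8,3) S=92.2342 payoff=0.0000 vs cont=1.0928 → 1.0928 [wait]  node(8,4) S=118.8200 payoff=0.0000 vs cont=0.0000 → 0.0000 [wait]  node(8,5) S=153.0690 payoff=0.0000 vs cont=0.0000 → 0.0000 [wait]  node(8,6) S=197.1901 payoff=0.0000 vs cont=0.0000 → 0.0000 [wait]  node(8,7) S=254.0287 payoff=0.0000 vs cont=0.0000 → 0.0000 [wait]  node(8,8) S=327.2507 payoff=0.0000 vs cont=0.0000 → 0.0000 [wait]  ⇒ S*(8)=71.5969
t_7: node(7,0) S=48.9663 payoff=34.3737 vs cont=34.2714 → 34.3737 [stop]  node(7,1) S=63.0805 payoff=20.2595 vs cont=20.1572 → 20.2595 [stop]  node(7,2) S=81.2630 payoff=2.0770 vs cont=6.6949 → 6.6949 [wait]  node(7,3) S=104.6865 payoff=0.0000 vs cont=0.5749 → 0.5749 [wait]  node(7,4) S=134.8616 payoff=0.0000 vs cont=0.0000 → 0.0000 [wait]  node(7,5) S=173.7346 payoff=0.0000 vs cont=0.0000 → 0.0000 [wait]  node(7,6) S=223.8123 payoff=0.0000 vs cont=0.0000 → 0.0000 [wait]  node(7,7) S=288.3246 payoff=0.0000 vs cont=0.0000 → 0.0000 [wait]  ⇒ S*(7)=63.0805
t_6: node(6,0) S=55.5771 payoff=27.7629 vs cont=27.6605 → 27.7629 [stop]  node(6,1) S=71.5969 payoff=11.7431 vs cont=13.8234 → 13.8234 [wait]  node(6,2) S=92.2342 payoff=0.0000 vs cont=3.7941 → 3.7941 [wait]  node(6,3) S=118.8200 payoff=0.0000 vs cont=0.3025 → 0.3025 [wait]  node(6,4) S=153.0690 payoff=0.0000 vs cont=0.0000 → 0.0000 [wait]  node(6,5) S=197.1901 payoff=0.0000 vs cont=0.0000 → 0.0000 [wait]  node(6,6) S=254.0287 payoff=0.0000 vs cont=0.0000 → 0.0000 [wait]  ⇒ S*(6)=55.5771
t_5: node(5,0) S=63.0805 payoff=20.2595 vs cont=21.1404 → 21.1404 [wait]  node(5,1) S=81.2630 payoff=2.0770 vs cont=9.0662 → 9.0662 [wait]  node(5,2) S=104.6865 payoff=0.0000 vs cont=2.1392 → 2.1392 [wait]  node(5,3) S=134.8616 payoff=0.0000 vs cont=0.1591 → 0.1591 [wait]  node(5,4) S=173.7346 payoff=0.0000 vs cont=0.0000 → 0.0000 [wait]  node(5,5) S=223.8123 payoff=0.0000 vs cont=0.0000 → 0.0000 [wait]  ⇒ S*(5)=-
t_4: node(4,0) S=71.5969 payoff=11.7431 vs cont=15.4077 → 15.4077 [wait]  node(4,1) S=92.2342 payoff=0.0000 vs cont=5.7810 → 5.7810 [wait]  node(4,2) S=118.8200 payoff=0.0000 vs cont=1.2007 → 1.2007 [wait]  node(4,3) S=153.0690 payoff=0.0000 vs cont=0.0837 → 0.0837 [wait]  node(4,4) S=197.1901 payoff=0.0000 vs cont=0.0000 → 0.0000 [wait]  ⇒ S*(4)=-
t_3: node(3,0) S=81.2630 payoff=2.0770 vs cont=10.8388 → 10.8388 [wait]  node(3,1) S=104.6865 payoff=0.0000 vs cont=3.6091 → 3.6091 [wait]  node(3,2) S=134.8616 payoff=0.0000 vs cont=0.6713 → 0.6713 [wait]  node(3,3) S=173.7346 payoff=0.0000 vs cont=0.0441 → 0.0441 [wait]  ⇒ S*(3)=-
t_2: node(2,0) S=92.2342 payoff=0.0000 vs cont=7.4084 → 7.4084 [wait]  node(2,1) S=118.8200 payoff=0.0000 vs cont=2.2161 → 2.2161 [wait]  node(2,2) S=153.0690 payoff=0.0000 vs cont=0.3740 → 0.3740 [wait]  ⇒ S*(2)=-
t_1: node(1,0) S=104.6865 payoff=0.0000 vs cont=4.9452 → 4.9452 [wait]  node(1,1) S=134.8616 payoff=0.0000 vs cont=1.3427 → 1.3427 [wait]  ⇒ S*(1)=-
t_0: node(0,0) S=118.8200 payoff=0.0000 vs cont=3.2365 → 3.2365 [wait]  ⇒ S*(0)=-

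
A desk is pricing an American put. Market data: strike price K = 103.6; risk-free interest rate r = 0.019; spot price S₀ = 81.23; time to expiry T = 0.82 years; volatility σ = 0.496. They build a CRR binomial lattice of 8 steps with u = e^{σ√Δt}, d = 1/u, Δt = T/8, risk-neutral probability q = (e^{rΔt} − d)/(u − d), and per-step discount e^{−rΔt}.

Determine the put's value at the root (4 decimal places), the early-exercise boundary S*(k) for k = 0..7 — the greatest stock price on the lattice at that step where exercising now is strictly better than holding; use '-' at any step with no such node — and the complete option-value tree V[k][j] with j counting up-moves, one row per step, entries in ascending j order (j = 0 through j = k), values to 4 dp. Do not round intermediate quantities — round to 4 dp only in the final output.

price = 29.1265
boundary = - - - 50.4454 43.0385 50.4454 59.1271 69.3029
tree:
29.1265
36.7442 20.5364
44.9225 27.5447 12.6072
53.1546 35.6956 18.3381 6.1058
60.5615 44.4891 25.7882 9.8946 1.7982
66.8809 53.1546 34.7649 15.6297 3.3771 0.0000
72.2724 60.5615 44.4729 23.8078 6.3423 0.0000 0.0000
76.8723 66.8809 53.1546 34.2971 11.9113 0.0000 0.0000 0.0000
80.7967 72.2724 60.5615 44.4729 22.3700 0.0000 0.0000 0.0000 0.0000

Δt=0.10250, u=1.17210, d=0.85317, q=0.46650, disc=e^(-rΔt)=0.99805
k=8 terminal: V=max(K-S,0) → 80.7967 72.2724 60.5615 44.4729 22.3700 0.0000 0.0000 0.0000 0.0000
k=7: j=0 S=26.7277 intr=76.8723 cont=76.6707 V=76.8723[EX]; j=1 S=36.7191 intr=66.8809 cont=66.6793 V=66.8809[EX]; j=2 S=50.4454 intr=53.1546 cont=52.9530 V=53.1546[EX]; j=3 S=69.3029 intr=34.2971 cont=34.0955 V=34.2971[EX]; j=4 S=95.2097 intr=8.3903 cont=11.9113 V=11.9113[hold]; j=5 S=130.8010 intr=0.0000 cont=0.0000 V=0.0000[hold]; j=6 S=179.6970 intr=0.0000 cont=0.0000 V=0.0000[hold]; j=7 S=246.8713 intr=0.0000 cont=0.0000 V=0.0000[hold]  S*(7)=69.3029
k=6: j=0 S=31.3276 intr=72.2724 cont=72.0708 V=72.2724[EX]; j=1 S=43.0385 intr=60.5615 cont=60.3600 V=60.5615[EX]; j=2 S=59.1271 intr=44.4729 cont=44.2713 V=44.4729[EX]; j=3 S=81.2300 intr=22.3700 cont=23.8078 V=23.8078[hold]; j=4 S=111.5954 intr=0.0000 cont=6.3423 V=6.3423[hold]; j=5 S=153.3119 intr=0.0000 cont=0.0000 V=0.0000[hold]; j=6 S=210.6229 intr=0.0000 cont=0.0000 V=0.0000[hold]  S*(6)=59.1271
k=5: j=0 S=36.7191 intr=66.8809 cont=66.6793 V=66.8809[EX]; j=1 S=50.4454 intr=53.1546 cont=52.9530 V=53.1546[EX]; j=2 S=69.3029 intr=34.2971 cont=34.7649 V=34.7649[hold]; j=3 S=95.2097 intr=8.3903 cont=15.6297 V=15.6297[hold]; j=4 S=130.8010 intr=0.0000 cont=3.3771 V=3.3771[hold]; j=5 S=179.6970 intr=0.0000 cont=0.0000 V=0.0000[hold]  S*(5)=50.4454
k=4: j=0 S=43.0385 intr=60.5615 cont=60.3600 V=60.5615[EX]; j=1 S=59.1271 intr=44.4729 cont=44.4891 V=44.4891[hold]; j=2 S=81.2300 intr=22.3700 cont=25.7882 V=25.7882[hold]; j=3 S=111.5954 intr=0.0000 cont=9.8946 V=9.8946[hold]; j=4 S=153.3119 intr=0.0000 cont=1.7982 V=1.7982[hold]  S*(4)=43.0385
k=3: j=0 S=50.4454 intr=53.1546 cont=52.9606 V=53.1546[EX]; j=1 S=69.3029 intr=34.2971 cont=35.6956 V=35.6956[hold]; j=2 S=95.2097 intr=8.3903 cont=18.3381 V=18.3381[hold]; j=3 S=130.8010 intr=0.0000 cont=6.1058 V=6.1058[hold]  S*(3)=50.4454
k=2: j=0 S=59.1271 intr=44.4729 cont=44.9225 V=44.9225[hold]; j=1 S=81.2300 intr=22.3700 cont=27.5447 V=27.5447[hold]; j=2 S=111.5954 intr=0.0000 cont=12.6072 V=12.6072[hold]  S*(2)=-
k=1: j=0 S=69.3029 intr=34.2971 cont=36.7442 V=36.7442[hold]; j=1 S=95.2097 intr=8.3903 cont=20.5364 V=20.5364[hold]  S*(1)=-
k=0: j=0 S=81.2300 intr=22.3700 cont=29.1265 V=29.1265[hold]  S*(0)=-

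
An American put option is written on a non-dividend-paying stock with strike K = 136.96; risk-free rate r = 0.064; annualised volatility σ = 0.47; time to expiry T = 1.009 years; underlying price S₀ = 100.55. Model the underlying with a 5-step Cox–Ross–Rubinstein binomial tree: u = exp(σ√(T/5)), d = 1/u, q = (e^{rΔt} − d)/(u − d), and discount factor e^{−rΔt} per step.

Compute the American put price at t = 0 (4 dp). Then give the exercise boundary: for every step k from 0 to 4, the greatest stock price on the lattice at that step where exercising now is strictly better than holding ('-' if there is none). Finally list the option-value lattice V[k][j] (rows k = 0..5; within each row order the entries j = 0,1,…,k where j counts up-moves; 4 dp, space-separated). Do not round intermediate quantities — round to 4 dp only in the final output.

price = 40.9605
boundary = - 81.4119 65.9164 81.4119 100.5500
tree:
40.9605
55.5481 26.1420
71.0436 38.9444 12.8704
83.5898 55.5481 21.8690 3.3921
93.7480 71.0436 36.4100 6.5823 0.0000
101.9727 83.5898 55.5481 12.7729 0.0000 0.0000

Δt=0.20180  u=1.23508  d=0.80967  q=0.47797  discount=0.98717
step 5 (expiry): payoffs max(K−S,0) = 101.9727 83.5898 55.5481 12.7729 0.0000 0.0000
step 4: (k=4,j=0): S=43.2120, (K−S)⁺=93.7480, hold=91.9905 ⇒ V=93.7480 exercise | (k=4,j=1): S=65.9164, (K−S)⁺=71.0436, hold=69.2861 ⇒ V=71.0436 exercise | (k=4,j=2): S=100.5500, (K−S)⁺=36.4100, hold=34.6525 ⇒ V=36.4100 exercise | (k=4,j=3): S=153.3807, (K−S)⁺=0.0000, hold=6.5823 ⇒ V=6.5823 continue | (k=4,j=4): S=233.9697, (K−S)⁺=0.0000, hold=0.0000 ⇒ V=0.0000 continue  boundary S*=100.5500
step 3: (k=3,j=0): S=53.3702, (K−S)⁺=83.5898, hold=81.8323 ⇒ V=83.5898 exercise | (k=3,j=1): S=81.4119, (K−S)⁺=55.5481, hold=53.7906 ⇒ V=55.5481 exercise | (k=3,j=2): S=124.1871, (K−S)⁺=12.7729, hold=21.8690 ⇒ V=21.8690 continue | (k=3,j=3): S=189.4372, (K−S)⁺=0.0000, hold=3.3921 ⇒ V=3.3921 continue  boundary S*=81.4119
step 2: (k=2,j=0): S=65.9164, (K−S)⁺=71.0436, hold=69.2861 ⇒ V=71.0436 exercise | (k=2,j=1): S=100.5500, (K−S)⁺=36.4100, hold=38.9444 ⇒ V=38.9444 continue | (k=2,j=2): S=153.3807, (K−S)⁺=0.0000, hold=12.8704 ⇒ V=12.8704 continue  boundary S*=65.9164
step 1: (k=1,j=0): S=81.4119, (K−S)⁺=55.5481, hold=54.9865 ⇒ V=55.5481 exercise | (k=1,j=1): S=124.1871, (K−S)⁺=12.7729, hold=26.1420 ⇒ V=26.1420 continue  boundary S*=81.4119
step 0: (k=0,j=0): S=100.5500, (K−S)⁺=36.4100, hold=40.9605 ⇒ V=40.9605 continue  boundary S*=-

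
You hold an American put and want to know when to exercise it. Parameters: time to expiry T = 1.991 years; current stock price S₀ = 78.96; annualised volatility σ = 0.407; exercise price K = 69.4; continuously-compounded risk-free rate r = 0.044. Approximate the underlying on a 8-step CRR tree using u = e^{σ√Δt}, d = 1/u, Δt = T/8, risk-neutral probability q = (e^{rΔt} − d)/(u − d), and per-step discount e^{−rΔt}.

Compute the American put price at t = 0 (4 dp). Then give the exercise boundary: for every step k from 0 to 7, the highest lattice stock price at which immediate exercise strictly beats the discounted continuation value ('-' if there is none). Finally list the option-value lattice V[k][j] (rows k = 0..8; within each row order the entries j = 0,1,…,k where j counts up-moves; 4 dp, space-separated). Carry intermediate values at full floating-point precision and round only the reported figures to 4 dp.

Δt=0.24888, u=1.22512, d=0.81624, q=0.47634, disc=e^(-rΔt)=0.98911
k=8 terminal: V=max(K-S,0) → 53.8415 46.0478 34.3500 16.7925 0.0000 0.0000 0.0000 0.0000 0.0000
k=7: j=0 S=19.0611 intr=50.3389 cont=49.5831 V=50.3389[EX]; j=1 S=28.6093 intr=40.7907 cont=40.0348 V=40.7907[EX]; j=2 S=42.9405 intr=26.4595 cont=25.7036 V=26.4595[EX]; j=3 S=64.4506 intr=4.9494 cont=8.6978 V=8.6978[hold]; j=4 S=96.7357 intr=0.0000 cont=0.0000 V=0.0000[hold]; j=5 S=145.1933 intr=0.0000 cont=0.0000 V=0.0000[hold]; j=6 S=217.9247 intr=0.0000 cont=0.0000 V=0.0000[hold]; j=7 S=327.0891 intr=0.0000 cont=0.0000 V=0.0000[hold]  S*(7)=42.9405
k=6: j=0 S=23.3522 intr=46.0478 cont=45.2920 V=46.0478[EX]; j=1 S=35.0500 intr=34.3500 cont=33.5942 V=34.3500[EX]; j=2 S=52.6075 intr=16.7925 cont=17.8028 V=17.8028[hold]; j=3 S=78.9600 intr=0.0000 cont=4.5051 V=4.5051[hold]; j=4 S=118.5132 intr=0.0000 cont=0.0000 V=0.0000[hold]; j=5 S=177.8798 intr=0.0000 cont=0.0000 V=0.0000[hold]; j=6 S=266.9846 intr=0.0000 cont=0.0000 V=0.0000[hold]  S*(6)=35.0500
k=5: j=0 S=28.6093 intr=40.7907 cont=40.0348 V=40.7907[EX]; j=1 S=42.9405 intr=26.4595 cont=26.1796 V=26.4595[EX]; j=2 S=64.4506 intr=4.9494 cont=11.3436 V=11.3436[hold]; j=3 S=96.7357 intr=0.0000 cont=2.3334 V=2.3334[hold]; j=4 S=145.1933 intr=0.0000 cont=0.0000 V=0.0000[hold]; j=5 S=217.9247 intr=0.0000 cont=0.0000 V=0.0000[hold]  S*(5)=42.9405
k=4: j=0 S=35.0500 intr=34.3500 cont=33.5942 V=34.3500[EX]; j=1 S=52.6075 intr=16.7925 cont=19.0494 V=19.0494[hold]; j=2 S=78.9600 intr=0.0000 cont=6.9749 V=6.9749[hold]; j=3 S=118.5132 intr=0.0000 cont=1.2086 V=1.2086[hold]; j=4 S=177.8798 intr=0.0000 cont=0.0000 V=0.0000[hold]  S*(4)=35.0500
k=3: j=0 S=42.9405 intr=26.4595 cont=26.7670 V=26.7670[hold]; j=1 S=64.4506 intr=4.9494 cont=13.1530 V=13.1530[hold]; j=2 S=96.7357 intr=0.0000 cont=4.1821 V=4.1821[hold]; j=3 S=145.1933 intr=0.0000 cont=0.6260 V=0.6260[hold]  S*(3)=-
k=2: j=0 S=52.6075 intr=16.7925 cont=20.0612 V=20.0612[hold]; j=1 S=78.9600 intr=0.0000 cont=8.7831 V=8.7831[hold]; j=2 S=118.5132 intr=0.0000 cont=2.4611 V=2.4611[hold]  S*(2)=-
k=1: j=0 S=64.4506 intr=4.9494 cont=14.5290 V=14.5290[hold]; j=1 S=96.7357 intr=0.0000 cont=5.7088 V=5.7088[hold]  S*(1)=-
k=0: j=0 S=78.9600 intr=0.0000 cont=10.2151 V=10.2151[hold]  S*(0)=-

price = 10.2151
boundary = - - - - 35.0500 42.9405 35.0500 42.9405
tree:
10.2151
14.5290 5.7088
20.0612 8.7831 2.4611
26.7670 13.1530 4.1821 0.6260
34.3500 19.0494 6.9749 1.2086 0.0000
40.7907 26.4595 11.3436 2.3334 0.0000 0.0000
46.0478 34.3500 17.8028 4.5051 0.0000 0.0000 0.0000
50.3389 40.7907 26.4595 8.6978 0.0000 0.0000 0.0000 0.0000
53.8415 46.0478 34.3500 16.7925 0.0000 0.0000 0.0000 0.0000 0.0000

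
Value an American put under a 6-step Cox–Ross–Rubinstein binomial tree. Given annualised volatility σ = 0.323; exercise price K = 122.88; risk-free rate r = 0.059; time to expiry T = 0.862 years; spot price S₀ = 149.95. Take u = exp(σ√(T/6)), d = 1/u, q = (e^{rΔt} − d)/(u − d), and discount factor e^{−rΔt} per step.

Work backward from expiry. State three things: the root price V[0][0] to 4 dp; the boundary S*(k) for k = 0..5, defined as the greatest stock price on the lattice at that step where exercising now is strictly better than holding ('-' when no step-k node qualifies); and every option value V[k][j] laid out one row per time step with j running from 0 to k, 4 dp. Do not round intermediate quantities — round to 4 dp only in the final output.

Δt=0.14367  u=1.13024  d=0.88477  q=0.50411  discount=0.99156
step 6 (expiry): payoffs max(K−S,0) = 50.9471 30.9902 5.4965 0.0000 0.0000 0.0000 0.0000
step 5: (k=5,j=0): S=81.3013, (K−S)⁺=41.5787, hold=40.5415 ⇒ V=41.5787 exercise | (k=5,j=1): S=103.8573, (K−S)⁺=19.0227, hold=17.9855 ⇒ V=19.0227 exercise | (k=5,j=2): S=132.6712, (K−S)⁺=0.0000, hold=2.7027 ⇒ V=2.7027 continue | (k=5,j=3): S=169.4791, (K−S)⁺=0.0000, hold=0.0000 ⇒ V=0.0000 continue | (k=5,j=4): S=216.4990, (K−S)⁺=0.0000, hold=0.0000 ⇒ V=0.0000 continue | (k=5,j=5): S=276.5638, (K−S)⁺=0.0000, hold=0.0000 ⇒ V=0.0000 continue  boundary S*=103.8573
step 4: (k=4,j=0): S=91.8898, (K−S)⁺=30.9902, hold=29.9530 ⇒ V=30.9902 exercise | (k=4,j=1): S=117.3835, (K−S)⁺=5.4965, hold=10.7045 ⇒ V=10.7045 continue | (k=4,j=2): S=149.9500, (K−S)⁺=0.0000, hold=1.3289 ⇒ V=1.3289 continue | (k=4,j=3): S=191.5517, (K−S)⁺=0.0000, hold=0.0000 ⇒ V=0.0000 continue | (k=4,j=4): S=244.6953, (K−S)⁺=0.0000, hold=0.0000 ⇒ V=0.0000 continue  boundary S*=91.8898
step 3: (k=3,j=0): S=103.8573, (K−S)⁺=19.0227, hold=20.5887 ⇒ V=20.5887 continue | (k=3,j=1): S=132.6712, (K−S)⁺=0.0000, hold=5.9277 ⇒ V=5.9277 continue | (k=3,j=2): S=169.4791, (K−S)⁺=0.0000, hold=0.6534 ⇒ V=0.6534 continue | (k=3,j=3): S=216.4990, (K−S)⁺=0.0000, hold=0.0000 ⇒ V=0.0000 continue  boundary S*=-
step 2: (k=2,j=0): S=117.3835, (K−S)⁺=5.4965, hold=13.0866 ⇒ V=13.0866 continue | (k=2,j=1): S=149.9500, (K−S)⁺=0.0000, hold=3.2413 ⇒ V=3.2413 continue | (k=2,j=2): S=191.5517, (K−S)⁺=0.0000, hold=0.3213 ⇒ V=0.3213 continue  boundary S*=-
step 1: (k=1,j=0): S=132.6712, (K−S)⁺=0.0000, hold=8.0549 ⇒ V=8.0549 continue | (k=1,j=1): S=169.4791, (K−S)⁺=0.0000, hold=1.7544 ⇒ V=1.7544 continue  boundary S*=-
step 0: (k=0,j=0): S=149.9500, (K−S)⁺=0.0000, hold=4.8376 ⇒ V=4.8376 continue  boundary S*=-

price = 4.8376
boundary = - - - - 91.8898 103.8573
tree:
4.8376
8.0549 1.7544
13.0866 3.2413 0.3213
20.5887 5.9277 0.6534 0.0000
30.9902 10.7045 1.3289 0.0000 0.0000
41.5787 19.0227 2.7027 0.0000 0.0000 0.0000
50.9471 30.9902 5.4965 0.0000 0.0000 0.0000 0.0000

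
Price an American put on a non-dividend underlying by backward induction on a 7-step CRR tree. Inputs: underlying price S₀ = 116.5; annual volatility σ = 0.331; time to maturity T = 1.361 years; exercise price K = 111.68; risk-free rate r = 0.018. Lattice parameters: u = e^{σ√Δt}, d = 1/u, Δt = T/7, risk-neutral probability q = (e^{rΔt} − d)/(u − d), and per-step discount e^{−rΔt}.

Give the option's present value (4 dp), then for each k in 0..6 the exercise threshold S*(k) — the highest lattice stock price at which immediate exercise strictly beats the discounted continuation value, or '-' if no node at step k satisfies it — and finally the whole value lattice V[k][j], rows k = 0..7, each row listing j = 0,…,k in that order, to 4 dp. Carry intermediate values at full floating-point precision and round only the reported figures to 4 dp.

price = 14.5241
boundary = - - - - 64.9804 75.1914 87.0070
tree:
14.5241
20.4876 8.0542
28.0201 12.3315 3.3963
36.9506 18.3776 5.7544 0.8207
46.6996 26.4714 9.5868 1.5703 0.0000
55.5239 36.4886 15.6191 3.0047 0.0000 0.0000
63.1499 46.6996 24.6730 5.7492 0.0000 0.0000 0.0000
69.7403 55.5239 36.4886 11.0007 0.0000 0.0000 0.0000 0.0000

params: Δt=0.19443 u=1.15714 d=0.86420 q=0.47554 e^(-rΔt)=0.99651
t_7 payoffs: 69.7403 55.5239 36.4886 11.0007 0.0000 0.0000 0.0000 0.0000
t_6: node(6,0) S=48.5301 payoff=63.1499 vs cont=62.7598 → 63.1499 [stop]  node(6,1) S=64.9804 payoff=46.6996 vs cont=46.3094 → 46.6996 [stop]  node(6,2) S=87.0070 payoff=24.6730 vs cont=24.2828 → 24.6730 [stop]  node(6,3) S=116.5000 payoff=0.0000 vs cont=5.7492 → 5.7492 [wait]  node(6,4) S=155.9903 payoff=0.0000 vs cont=0.0000 → 0.0000 [wait]  node(6,5) S=208.8668 payoff=0.0000 vs cont=0.0000 → 0.0000 [wait]  node(6,6) S=279.6669 payoff=0.0000 vs cont=0.0000 → 0.0000 [wait]  ⇒ S*(6)=87.0070
t_5: node(5,0) S=56.1561 payoff=55.5239 vs cont=55.1338 → 55.5239 [stop]  node(5,1) S=75.1914 payoff=36.4886 vs cont=36.0984 → 36.4886 [stop]  node(5,2) S=100.6793 payoff=11.0007 vs cont=15.6191 → 15.6191 [wait]  node(5,3) S=134.8068 payoff=0.0000 vs cont=3.0047 → 3.0047 [wait]  node(5,4) S=180.5026 payoff=0.0000 vs cont=0.0000 → 0.0000 [wait]  node(5,5) S=241.6881 payoff=0.0000 vs cont=0.0000 → 0.0000 [wait]  ⇒ S*(5)=75.1914
t_4: node(4,0) S=64.9804 payoff=46.6996 vs cont=46.3094 → 46.6996 [stop]  node(4,1) S=87.0070 payoff=24.6730 vs cont=26.4714 → 26.4714 [wait]  node(4,2) S=116.5000 payoff=0.0000 vs cont=9.5868 → 9.5868 [wait]  node(4,3) S=155.9903 payoff=0.0000 vs cont=1.5703 → 1.5703 [wait]  node(4,4) S=208.8668 payoff=0.0000 vs cont=0.0000 → 0.0000 [wait]  ⇒ S*(4)=64.9804
t_3: node(3,0) S=75.1914 payoff=36.4886 vs cont=36.9506 → 36.9506 [wait]  node(3,1) S=100.6793 payoff=11.0007 vs cont=18.3776 → 18.3776 [wait]  node(3,2) S=134.8068 payoff=0.0000 vs cont=5.7544 → 5.7544 [wait]  node(3,3) S=180.5026 payoff=0.0000 vs cont=0.8207 → 0.8207 [wait]  ⇒ S*(3)=-
t_2: node(2,0) S=87.0070 payoff=24.6730 vs cont=28.0201 → 28.0201 [wait]  node(2,1) S=116.5000 payoff=0.0000 vs cont=12.3315 → 12.3315 [wait]  node(2,2) S=155.9903 payoff=0.0000 vs cont=3.3963 → 3.3963 [wait]  ⇒ S*(2)=-
t_1: node(1,0) S=100.6793 payoff=11.0007 vs cont=20.4876 → 20.4876 [wait]  node(1,1) S=134.8068 payoff=0.0000 vs cont=8.0542 → 8.0542 [wait]  ⇒ S*(1)=-
t_0: node(0,0) S=116.5000 payoff=0.0000 vs cont=14.5241 → 14.5241 [wait]  ⇒ S*(0)=-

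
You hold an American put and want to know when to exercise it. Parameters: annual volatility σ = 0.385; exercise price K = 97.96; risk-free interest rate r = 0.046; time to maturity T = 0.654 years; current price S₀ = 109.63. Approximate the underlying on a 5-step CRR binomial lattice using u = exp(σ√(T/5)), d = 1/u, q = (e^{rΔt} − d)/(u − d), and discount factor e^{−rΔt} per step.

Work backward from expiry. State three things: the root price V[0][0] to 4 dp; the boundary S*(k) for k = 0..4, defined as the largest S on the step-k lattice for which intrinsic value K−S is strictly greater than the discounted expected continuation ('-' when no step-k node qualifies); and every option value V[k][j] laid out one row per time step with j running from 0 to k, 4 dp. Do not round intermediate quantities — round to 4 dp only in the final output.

Δt=0.13080  u=1.14940  d=0.87002  q=0.48685  discount=0.99400
step 5 (expiry): payoffs max(K−S,0) = 43.3121 25.7636 2.5798 0.0000 0.0000 0.0000
step 4: (k=4,j=0): S=62.8123, (K−S)⁺=35.1477, hold=34.5601 ⇒ V=35.1477 exercise | (k=4,j=1): S=82.9826, (K−S)⁺=14.9774, hold=14.3898 ⇒ V=14.9774 exercise | (k=4,j=2): S=109.6300, (K−S)⁺=0.0000, hold=1.3159 ⇒ V=1.3159 continue | (k=4,j=3): S=144.8345, (K−S)⁺=0.0000, hold=0.0000 ⇒ V=0.0000 continue | (k=4,j=4): S=191.3438, (K−S)⁺=0.0000, hold=0.0000 ⇒ V=0.0000 continue  boundary S*=82.9826
step 3: (k=3,j=0): S=72.1964, (K−S)⁺=25.7636, hold=25.1759 ⇒ V=25.7636 exercise | (k=3,j=1): S=95.3802, (K−S)⁺=2.5798, hold=8.2764 ⇒ V=8.2764 continue | (k=3,j=2): S=126.0087, (K−S)⁺=0.0000, hold=0.6712 ⇒ V=0.6712 continue | (k=3,j=3): S=166.4727, (K−S)⁺=0.0000, hold=0.0000 ⇒ V=0.0000 continue  boundary S*=72.1964
step 2: (k=2,j=0): S=82.9826, (K−S)⁺=14.9774, hold=17.1465 ⇒ V=17.1465 continue | (k=2,j=1): S=109.6300, (K−S)⁺=0.0000, hold=4.5464 ⇒ V=4.5464 continue | (k=2,j=2): S=144.8345, (K−S)⁺=0.0000, hold=0.3424 ⇒ V=0.3424 continue  boundary S*=-
step 1: (k=1,j=0): S=95.3802, (K−S)⁺=2.5798, hold=10.9461 ⇒ V=10.9461 continue | (k=1,j=1): S=126.0087, (K−S)⁺=0.0000, hold=2.4847 ⇒ V=2.4847 continue  boundary S*=-
step 0: (k=0,j=0): S=109.6300, (K−S)⁺=0.0000, hold=6.7857 ⇒ V=6.7857 continue  boundary S*=-

price = 6.7857
boundary = - - - 72.1964 82.9826
tree:
6.7857
10.9461 2.4847
17.1465 4.5464 0.3424
25.7636 8.2764 0.6712 0.0000
35.1477 14.9774 1.3159 0.0000 0.0000
43.3121 25.7636 2.5798 0.0000 0.0000 0.0000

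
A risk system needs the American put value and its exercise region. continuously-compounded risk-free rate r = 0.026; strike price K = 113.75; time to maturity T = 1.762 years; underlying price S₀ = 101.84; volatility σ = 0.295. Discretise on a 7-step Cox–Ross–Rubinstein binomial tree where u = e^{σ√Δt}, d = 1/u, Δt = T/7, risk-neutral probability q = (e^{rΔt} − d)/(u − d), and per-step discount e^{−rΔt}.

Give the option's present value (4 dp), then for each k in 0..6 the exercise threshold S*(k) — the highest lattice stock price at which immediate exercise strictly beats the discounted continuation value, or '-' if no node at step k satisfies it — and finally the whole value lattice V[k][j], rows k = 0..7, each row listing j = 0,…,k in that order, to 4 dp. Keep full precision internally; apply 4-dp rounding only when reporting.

Δt=0.25171  u=1.15952  d=0.86243  q=0.48517  discount=0.99348
step 7 (expiry): payoffs max(K−S,0) = 77.6111 65.1619 48.4241 25.9204 0.0000 0.0000 0.0000 0.0000
step 6: (k=6,j=0): S=41.9037, (K−S)⁺=71.8463, hold=71.1043 ⇒ V=71.8463 exercise | (k=6,j=1): S=56.3388, (K−S)⁺=57.4112, hold=56.6692 ⇒ V=57.4112 exercise | (k=6,j=2): S=75.7466, (K−S)⁺=38.0034, hold=37.2614 ⇒ V=38.0034 exercise | (k=6,j=3): S=101.8400, (K−S)⁺=11.9100, hold=13.2576 ⇒ V=13.2576 continue | (k=6,j=4): S=136.9222, (K−S)⁺=0.0000, hold=0.0000 ⇒ V=0.0000 continue | (k=6,j=5): S=184.0896, (K−S)⁺=0.0000, hold=0.0000 ⇒ V=0.0000 continue | (k=6,j=6): S=247.5053, (K−S)⁺=0.0000, hold=0.0000 ⇒ V=0.0000 continue  boundary S*=75.7466
step 5: (k=5,j=0): S=48.5881, (K−S)⁺=65.1619, hold=64.4199 ⇒ V=65.1619 exercise | (k=5,j=1): S=65.3259, (K−S)⁺=48.4241, hold=47.6821 ⇒ V=48.4241 exercise | (k=5,j=2): S=87.8296, (K−S)⁺=25.9204, hold=25.8280 ⇒ V=25.9204 exercise | (k=5,j=3): S=118.0854, (K−S)⁺=0.0000, hold=6.7809 ⇒ V=6.7809 continue | (k=5,j=4): S=158.7638, (K−S)⁺=0.0000, hold=0.0000 ⇒ V=0.0000 continue | (k=5,j=5): S=213.4552, (K−S)⁺=0.0000, hold=0.0000 ⇒ V=0.0000 continue  boundary S*=87.8296
step 4: (k=4,j=0): S=56.3388, (K−S)⁺=57.4112, hold=56.6692 ⇒ V=57.4112 exercise | (k=4,j=1): S=75.7466, (K−S)⁺=38.0034, hold=37.2614 ⇒ V=38.0034 exercise | (k=4,j=2): S=101.8400, (K−S)⁺=11.9100, hold=16.5261 ⇒ V=16.5261 continue | (k=4,j=3): S=136.9222, (K−S)⁺=0.0000, hold=3.4683 ⇒ V=3.4683 continue | (k=4,j=4): S=184.0896, (K−S)⁺=0.0000, hold=0.0000 ⇒ V=0.0000 continue  boundary S*=75.7466
step 3: (k=3,j=0): S=65.3259, (K−S)⁺=48.4241, hold=47.6821 ⇒ V=48.4241 exercise | (k=3,j=1): S=87.8296, (K−S)⁺=25.9204, hold=27.4034 ⇒ V=27.4034 continue | (k=3,j=2): S=118.0854, (K−S)⁺=0.0000, hold=10.1244 ⇒ V=10.1244 continue | (k=3,j=3): S=158.7638, (K−S)⁺=0.0000, hold=1.7739 ⇒ V=1.7739 continue  boundary S*=65.3259
step 2: (k=2,j=0): S=75.7466, (K−S)⁺=38.0034, hold=37.9762 ⇒ V=38.0034 exercise | (k=2,j=1): S=101.8400, (K−S)⁺=11.9100, hold=18.8961 ⇒ V=18.8961 continue | (k=2,j=2): S=136.9222, (K−S)⁺=0.0000, hold=6.0334 ⇒ V=6.0334 continue  boundary S*=75.7466
step 1: (k=1,j=0): S=87.8296, (K−S)⁺=25.9204, hold=28.5457 ⇒ V=28.5457 continue | (k=1,j=1): S=118.0854, (K−S)⁺=0.0000, hold=12.5730 ⇒ V=12.5730 continue  boundary S*=-
step 0: (k=0,j=0): S=101.8400, (K−S)⁺=11.9100, hold=20.6606 ⇒ V=20.6606 continue  boundary S*=-

price = 20.6606
boundary = - - 75.7466 65.3259 75.7466 87.8296 75.7466
tree:
20.6606
28.5457 12.5730
38.0034 18.8961 6.0334
48.4241 27.4034 10.1244 1.7739
57.4112 38.0034 16.5261 3.4683 0.0000
65.1619 48.4241 25.9204 6.7809 0.0000 0.0000
71.8463 57.4112 38.0034 13.2576 0.0000 0.0000 0.0000
77.6111 65.1619 48.4241 25.9204 0.0000 0.0000 0.0000 0.0000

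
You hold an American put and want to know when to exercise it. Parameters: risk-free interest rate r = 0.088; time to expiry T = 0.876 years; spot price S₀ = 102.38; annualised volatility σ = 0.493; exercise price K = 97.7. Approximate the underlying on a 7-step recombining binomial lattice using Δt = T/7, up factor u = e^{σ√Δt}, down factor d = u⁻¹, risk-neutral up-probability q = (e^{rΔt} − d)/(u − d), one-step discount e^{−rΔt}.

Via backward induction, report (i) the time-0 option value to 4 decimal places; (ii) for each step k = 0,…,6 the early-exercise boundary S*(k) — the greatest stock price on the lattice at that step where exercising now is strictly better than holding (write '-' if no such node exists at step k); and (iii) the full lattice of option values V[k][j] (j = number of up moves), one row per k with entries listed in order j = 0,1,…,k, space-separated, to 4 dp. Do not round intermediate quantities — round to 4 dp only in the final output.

Δt=0.12514  u=1.19053  d=0.83996  q=0.48810  discount=0.98905
step 7 (expiry): payoffs max(K−S,0) = 67.4988 54.8937 37.0277 11.7049 0.0000 0.0000 0.0000 0.0000
step 6: (k=6,j=0): S=35.9555, (K−S)⁺=61.7445, hold=60.6744 ⇒ V=61.7445 exercise | (k=6,j=1): S=50.9623, (K−S)⁺=46.7377, hold=45.6677 ⇒ V=46.7377 exercise | (k=6,j=2): S=72.2324, (K−S)⁺=25.4676, hold=24.3976 ⇒ V=25.4676 exercise | (k=6,j=3): S=102.3800, (K−S)⁺=0.0000, hold=5.9262 ⇒ V=5.9262 continue | (k=6,j=4): S=145.1103, (K−S)⁺=0.0000, hold=0.0000 ⇒ V=0.0000 continue | (k=6,j=5): S=205.6749, (K−S)⁺=0.0000, hold=0.0000 ⇒ V=0.0000 continue | (k=6,j=6): S=291.5174, (K−S)⁺=0.0000, hold=0.0000 ⇒ V=0.0000 continue  boundary S*=72.2324
step 5: (k=5,j=0): S=42.8063, (K−S)⁺=54.8937, hold=53.8237 ⇒ V=54.8937 exercise | (k=5,j=1): S=60.6723, (K−S)⁺=37.0277, hold=35.9577 ⇒ V=37.0277 exercise | (k=5,j=2): S=85.9951, (K−S)⁺=11.7049, hold=15.7550 ⇒ V=15.7550 continue | (k=5,j=3): S=121.8868, (K−S)⁺=0.0000, hold=3.0004 ⇒ V=3.0004 continue | (k=5,j=4): S=172.7587, (K−S)⁺=0.0000, hold=0.0000 ⇒ V=0.0000 continue | (k=5,j=5): S=244.8629, (K−S)⁺=0.0000, hold=0.0000 ⇒ V=0.0000 continue  boundary S*=60.6723
step 4: (k=4,j=0): S=50.9623, (K−S)⁺=46.7377, hold=45.6677 ⇒ V=46.7377 exercise | (k=4,j=1): S=72.2324, (K−S)⁺=25.4676, hold=26.3528 ⇒ V=26.3528 continue | (k=4,j=2): S=102.3800, (K−S)⁺=0.0000, hold=9.4252 ⇒ V=9.4252 continue | (k=4,j=3): S=145.1103, (K−S)⁺=0.0000, hold=1.5191 ⇒ V=1.5191 continue | (k=4,j=4): S=205.6749, (K−S)⁺=0.0000, hold=0.0000 ⇒ V=0.0000 continue  boundary S*=50.9623
step 3: (k=3,j=0): S=60.6723, (K−S)⁺=37.0277, hold=36.3850 ⇒ V=37.0277 exercise | (k=3,j=1): S=85.9951, (K−S)⁺=11.7049, hold=17.8923 ⇒ V=17.8923 continue | (k=3,j=2): S=121.8868, (K−S)⁺=0.0000, hold=5.5053 ⇒ V=5.5053 continue | (k=3,j=3): S=172.7587, (K−S)⁺=0.0000, hold=0.7691 ⇒ V=0.7691 continue  boundary S*=60.6723
step 2: (k=2,j=0): S=72.2324, (K−S)⁺=25.4676, hold=27.3846 ⇒ V=27.3846 continue | (k=2,j=1): S=102.3800, (K−S)⁺=0.0000, hold=11.7165 ⇒ V=11.7165 continue | (k=2,j=2): S=145.1103, (K−S)⁺=0.0000, hold=3.1586 ⇒ V=3.1586 continue  boundary S*=-
step 1: (k=1,j=0): S=85.9951, (K−S)⁺=11.7049, hold=19.5209 ⇒ V=19.5209 continue | (k=1,j=1): S=121.8868, (K−S)⁺=0.0000, hold=7.4569 ⇒ V=7.4569 continue  boundary S*=-
step 0: (k=0,j=0): S=102.3800, (K−S)⁺=0.0000, hold=13.4832 ⇒ V=13.4832 continue  boundary S*=-

price = 13.4832
boundary = - - - 60.6723 50.9623 60.6723 72.2324
tree:
13.4832
19.5209 7.4569
27.3846 11.7165 3.1586
37.0277 17.8923 5.5053 0.7691
46.7377 26.3528 9.4252 1.5191 0.0000
54.8937 37.0277 15.7550 3.0004 0.0000 0.0000
61.7445 46.7377 25.4676 5.9262 0.0000 0.0000 0.0000
67.4988 54.8937 37.0277 11.7049 0.0000 0.0000 0.0000 0.0000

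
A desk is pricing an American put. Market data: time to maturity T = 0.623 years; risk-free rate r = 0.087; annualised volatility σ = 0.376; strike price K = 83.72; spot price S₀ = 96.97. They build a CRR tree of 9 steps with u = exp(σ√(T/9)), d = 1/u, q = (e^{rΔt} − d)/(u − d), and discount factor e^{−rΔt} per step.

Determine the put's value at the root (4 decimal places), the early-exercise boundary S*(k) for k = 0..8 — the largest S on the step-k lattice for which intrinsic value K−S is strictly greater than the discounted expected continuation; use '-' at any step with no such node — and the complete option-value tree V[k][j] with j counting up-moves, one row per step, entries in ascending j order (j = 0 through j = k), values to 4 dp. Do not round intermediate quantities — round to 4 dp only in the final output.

price = 4.0529
boundary = - - - - - 59.1320 65.2808 59.1320 65.2808
tree:
4.0529
6.1961 2.0070
9.2206 3.3146 0.7532
13.2947 5.3496 1.3656 0.1638
18.4725 8.3939 2.4386 0.3334 0.0000
24.5880 12.7171 4.2695 0.6786 0.0000 0.0000
30.1577 18.4392 7.2773 1.3814 0.0000 0.0000 0.0000
35.2028 24.5880 11.9360 2.8119 0.0000 0.0000 0.0000 0.0000
39.7726 30.1577 18.4392 5.7237 0.0000 0.0000 0.0000 0.0000 0.0000
43.9120 35.2028 24.5880 11.6510 0.0000 0.0000 0.0000 0.0000 0.0000 0.0000

params: Δt=0.06922 u=1.10398 d=0.90581 q=0.50577 e^(-rΔt)=0.99400
t_9 payoffs: 43.9120 35.2028 24.5880 11.6510 0.0000 0.0000 0.0000 0.0000 0.0000 0.0000
t_8: node(8,0) S=43.9474 payoff=39.7726 vs cont=39.2699 → 39.7726 [stop]  node(8,1) S=53.5623 payoff=30.1577 vs cont=29.6550 → 30.1577 [stop]  node(8,2) S=65.2808 payoff=18.4392 vs cont=17.9366 → 18.4392 [stop]  node(8,3) S=79.5630 payoff=4.1570 vs cont=5.7237 → 5.7237 [wait]  node(8,4) S=96.9700 payoff=0.0000 vs cont=0.0000 → 0.0000 [wait]  node(8,5) S=118.1853 payoff=0.0000 vs cont=0.0000 → 0.0000 [wait]  node(8,6) S=144.0421 payoff=0.0000 vs cont=0.0000 → 0.0000 [wait]  node(8,7) S=175.5560 payoff=0.0000 vs cont=0.0000 → 0.0000 [wait]  node(8,8) S=213.9645 payoff=0.0000 vs cont=0.0000 → 0.0000 [wait]  ⇒ S*(8)=65.2808
t_7: node(7,0) S=48.5172 payoff=35.2028 vs cont=34.7001 → 35.2028 [stop]  node(7,1) S=59.1320 payoff=24.5880 vs cont=24.0854 → 24.5880 [stop]  node(7,2) S=72.0690 payoff=11.6510 vs cont=11.9360 → 11.9360 [wait]  node(7,3) S=87.8364 payoff=0.0000 vs cont=2.8119 → 2.8119 [wait]  node(7,4) S=107.0534 payoff=0.0000 vs cont=0.0000 → 0.0000 [wait]  node(7,5) S=130.4748 payoff=0.0000 vs cont=0.0000 → 0.0000 [wait]  node(7,6) S=159.0203 payoff=0.0000 vs cont=0.0000 → 0.0000 [wait]  node(7,7) S=193.8111 payoff=0.0000 vs cont=0.0000 → 0.0000 [wait]  ⇒ S*(7)=59.1320
t_6: node(6,0) S=53.5623 payoff=30.1577 vs cont=29.6550 → 30.1577 [stop]  node(6,1) S=65.2808 payoff=18.4392 vs cont=18.0798 → 18.4392 [stop]  node(6,2) S=79.5630 payoff=4.1570 vs cont=7.2773 → 7.2773 [wait]  node(6,3) S=96.9700 payoff=0.0000 vs cont=1.3814 → 1.3814 [wait]  node(6,4) S=118.1853 payoff=0.0000 vs cont=0.0000 → 0.0000 [wait]  node(6,5) S=144.0421 payoff=0.0000 vs cont=0.0000 → 0.0000 [wait]  node(6,6) S=175.5560 payoff=0.0000 vs cont=0.0000 → 0.0000 [wait]  ⇒ S*(6)=65.2808
t_5: node(5,0) S=59.1320 payoff=24.5880 vs cont=24.0854 → 24.5880 [stop]  node(5,1) S=72.0690 payoff=11.6510 vs cont=12.7171 → 12.7171 [wait]  node(5,2) S=87.8364 payoff=0.0000 vs cont=4.2695 → 4.2695 [wait]  node(5,3) S=107.0534 payoff=0.0000 vs cont=0.6786 → 0.6786 [wait]  node(5,4) S=130.4748 payoff=0.0000 vs cont=0.0000 → 0.0000 [wait]  node(5,5) S=159.0203 payoff=0.0000 vs cont=0.0000 → 0.0000 [wait]  ⇒ S*(5)=59.1320
t_4: node(4,0) S=65.2808 payoff=18.4392 vs cont=18.4725 → 18.4725 [wait]  node(4,1) S=79.5630 payoff=4.1570 vs cont=8.3939 → 8.3939 [wait]  node(4,2) S=96.9700 payoff=0.0000 vs cont=2.4386 → 2.4386 [wait]  node(4,3) S=118.1853 payoff=0.0000 vs cont=0.3334 → 0.3334 [wait]  node(4,4) S=144.0421 payoff=0.0000 vs cont=0.0000 → 0.0000 [wait]  ⇒ S*(4)=-
t_3: node(3,0) S=72.0690 payoff=11.6510 vs cont=13.2947 → 13.2947 [wait]  node(3,1) S=87.8364 payoff=0.0000 vs cont=5.3496 → 5.3496 [wait]  node(3,2) S=107.0534 payoff=0.0000 vs cont=1.3656 → 1.3656 [wait]  node(3,3) S=130.4748 payoff=0.0000 vs cont=0.1638 → 0.1638 [wait]  ⇒ S*(3)=-
t_2: node(2,0) S=79.5630 payoff=4.1570 vs cont=9.2206 → 9.2206 [wait]  node(2,1) S=96.9700 payoff=0.0000 vs cont=3.3146 → 3.3146 [wait]  node(2,2) S=118.1853 payoff=0.0000 vs cont=0.7532 → 0.7532 [wait]  ⇒ S*(2)=-
t_1: node(1,0) S=87.8364 payoff=0.0000 vs cont=6.1961 → 6.1961 [wait]  node(1,1) S=107.0534 payoff=0.0000 vs cont=2.0070 → 2.0070 [wait]  ⇒ S*(1)=-
t_0: node(0,0) S=96.9700 payoff=0.0000 vs cont=4.0529 → 4.0529 [wait]  ⇒ S*(0)=-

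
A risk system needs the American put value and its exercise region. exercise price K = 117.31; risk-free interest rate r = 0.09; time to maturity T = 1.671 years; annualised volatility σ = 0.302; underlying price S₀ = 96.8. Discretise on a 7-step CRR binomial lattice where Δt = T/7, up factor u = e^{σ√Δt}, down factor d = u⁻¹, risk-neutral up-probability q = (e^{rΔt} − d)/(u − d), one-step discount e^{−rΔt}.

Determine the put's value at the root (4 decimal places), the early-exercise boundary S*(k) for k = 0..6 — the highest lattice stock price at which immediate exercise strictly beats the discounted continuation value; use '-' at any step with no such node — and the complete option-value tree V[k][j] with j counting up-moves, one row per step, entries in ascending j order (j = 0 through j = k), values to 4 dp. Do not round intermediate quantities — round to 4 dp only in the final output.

Δt=0.23871, u=1.15899, d=0.86282, q=0.53650, disc=e^(-rΔt)=0.97874
k=7 terminal: V=max(K-S,0) → 82.8506 71.0219 55.1327 33.7893 5.1194 0.0000 0.0000 0.0000
k=6: j=0 S=39.9382 intr=77.3718 cont=74.8784 V=77.3718[EX]; j=1 S=53.6476 intr=63.6624 cont=61.1689 V=63.6624[EX]; j=2 S=72.0631 intr=45.2469 cont=42.7534 V=45.2469[EX]; j=3 S=96.8000 intr=20.5100 cont=18.0166 V=20.5100[EX]; j=4 S=130.0282 intr=0.0000 cont=2.3224 V=2.3224[hold]; j=5 S=174.6627 intr=0.0000 cont=0.0000 V=0.0000[hold]; j=6 S=234.6186 intr=0.0000 cont=0.0000 V=0.0000[hold]  S*(6)=96.8000
k=5: j=0 S=46.2881 intr=71.0219 cont=68.5284 V=71.0219[EX]; j=1 S=62.1773 intr=55.1327 cont=52.6393 V=55.1327[EX]; j=2 S=83.5207 intr=33.7893 cont=31.2958 V=33.7893[EX]; j=3 S=112.1906 intr=5.1194 cont=10.5238 V=10.5238[hold]; j=4 S=150.7020 intr=0.0000 cont=1.0535 V=1.0535[hold]; j=5 S=202.4330 intr=0.0000 cont=0.0000 V=0.0000[hold]  S*(5)=83.5207
k=4: j=0 S=53.6476 intr=63.6624 cont=61.1689 V=63.6624[EX]; j=1 S=72.0631 intr=45.2469 cont=42.7534 V=45.2469[EX]; j=2 S=96.8000 intr=20.5100 cont=20.8544 V=20.8544[hold]; j=3 S=130.0282 intr=0.0000 cont=5.3273 V=5.3273[hold]; j=4 S=174.6627 intr=0.0000 cont=0.4779 V=0.4779[hold]  S*(4)=72.0631
k=3: j=0 S=62.1773 intr=55.1327 cont=52.6393 V=55.1327[EX]; j=1 S=83.5207 intr=33.7893 cont=31.4767 V=33.7893[EX]; j=2 S=112.1906 intr=5.1194 cont=12.2579 V=12.2579[hold]; j=3 S=150.7020 intr=0.0000 cont=2.6677 V=2.6677[hold]  S*(3)=83.5207
k=2: j=0 S=72.0631 intr=45.2469 cont=42.7534 V=45.2469[EX]; j=1 S=96.8000 intr=20.5100 cont=21.7650 V=21.7650[hold]; j=2 S=130.0282 intr=0.0000 cont=6.9615 V=6.9615[hold]  S*(2)=72.0631
k=1: j=0 S=83.5207 intr=33.7893 cont=31.9548 V=33.7893[EX]; j=1 S=112.1906 intr=5.1194 cont=13.5291 V=13.5291[hold]  S*(1)=83.5207
k=0: j=0 S=96.8000 intr=20.5100 cont=22.4325 V=22.4325[hold]  S*(0)=-

price = 22.4325
boundary = - 83.5207 72.0631 83.5207 72.0631 83.5207 96.8000
tree:
22.4325
33.7893 13.5291
45.2469 21.7650 6.9615
55.1327 33.7893 12.2579 2.6677
63.6624 45.2469 20.8544 5.3273 0.4779
71.0219 55.1327 33.7893 10.5238 1.0535 0.0000
77.3718 63.6624 45.2469 20.5100 2.3224 0.0000 0.0000
82.8506 71.0219 55.1327 33.7893 5.1194 0.0000 0.0000 0.0000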